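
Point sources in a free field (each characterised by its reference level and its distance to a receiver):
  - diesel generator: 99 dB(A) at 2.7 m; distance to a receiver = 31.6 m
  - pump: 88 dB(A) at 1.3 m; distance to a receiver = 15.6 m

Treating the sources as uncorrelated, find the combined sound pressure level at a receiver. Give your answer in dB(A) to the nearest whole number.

78 dB(A)

Propagate each source to the receiver with L = L_ref − 20·log₁₀(r/r_ref), then add intensities.
diesel generator: 99 − 20·log₁₀(31.6/2.7) = 99 − 21.37 = 77.63 dB(A).
pump: 88 − 20·log₁₀(15.6/1.3) = 88 − 21.58 = 66.42 dB(A).
Σ 10^(L/10) = 6.237e+07 → L_total = 10·log₁₀(6.237e+07) = 77.95 dB(A).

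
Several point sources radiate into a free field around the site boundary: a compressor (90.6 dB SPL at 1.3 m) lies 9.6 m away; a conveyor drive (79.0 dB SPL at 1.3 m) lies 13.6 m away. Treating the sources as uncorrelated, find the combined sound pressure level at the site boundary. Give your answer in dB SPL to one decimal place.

Propagate each source to the receiver with L = L_ref − 20·log₁₀(r/r_ref), then add intensities.
compressor: 90.6 − 20·log₁₀(9.6/1.3) = 90.6 − 17.37 = 73.23 dB SPL.
conveyor drive: 79.0 − 20·log₁₀(13.6/1.3) = 79.0 − 20.39 = 58.61 dB SPL.
Σ 10^(L/10) = 2.178e+07 → L_total = 10·log₁₀(2.178e+07) = 73.38 dB SPL.

73.4 dB SPL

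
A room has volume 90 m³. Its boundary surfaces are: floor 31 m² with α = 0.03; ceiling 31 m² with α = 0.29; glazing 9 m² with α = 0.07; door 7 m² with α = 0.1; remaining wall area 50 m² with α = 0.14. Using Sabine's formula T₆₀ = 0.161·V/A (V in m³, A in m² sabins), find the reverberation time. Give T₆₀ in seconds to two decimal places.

0.79 s

A = Σ Sᵢαᵢ = 31·0.03 + 31·0.29 + 9·0.07 + 7·0.1 + 50·0.14 = 18.25 m².
T₆₀ = 0.161·V/A = 0.161·90/18.25 = 0.794 s.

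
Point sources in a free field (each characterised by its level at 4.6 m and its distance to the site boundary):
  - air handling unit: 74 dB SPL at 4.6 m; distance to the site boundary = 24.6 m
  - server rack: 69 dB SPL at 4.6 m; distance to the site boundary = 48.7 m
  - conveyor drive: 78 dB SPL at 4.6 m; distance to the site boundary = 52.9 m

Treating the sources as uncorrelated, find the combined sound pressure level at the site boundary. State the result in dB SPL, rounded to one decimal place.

61.5 dB SPL

Apply inverse-square spreading to bring every level to the receiver, then sum 10^(L/10).
air handling unit: 74 − 20·log₁₀(24.6/4.6) = 74 − 14.56 = 59.44 dB SPL.
server rack: 69 − 20·log₁₀(48.7/4.6) = 69 − 20.50 = 48.50 dB SPL.
conveyor drive: 78 − 20·log₁₀(52.9/4.6) = 78 − 21.21 = 56.79 dB SPL.
Σ 10^(L/10) = 1.426e+06 → L_total = 10·log₁₀(1.426e+06) = 61.54 dB SPL.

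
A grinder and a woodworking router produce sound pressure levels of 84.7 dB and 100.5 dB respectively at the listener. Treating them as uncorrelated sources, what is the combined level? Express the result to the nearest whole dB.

For uncorrelated sources the intensities add, so convert each level to linear form, sum, and take 10·log₁₀ of the total.
Σ 10^(L/10) = 10^(84.7/10) + 10^(100.5/10) = 1.152e+10.
L_total = 10·log₁₀(1.152e+10) = 100.61 dB.

101 dB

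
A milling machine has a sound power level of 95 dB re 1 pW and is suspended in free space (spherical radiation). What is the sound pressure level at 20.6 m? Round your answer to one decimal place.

The power spreads over a sphere of area 4π·r², so L_p = L_w − 10·log₁₀(4π·r²).
4π·r² = 5333 m², 10·log₁₀ of that is 37.269 dB.
L_p = 95 − 37.269 = 57.73 dB.

57.7 dB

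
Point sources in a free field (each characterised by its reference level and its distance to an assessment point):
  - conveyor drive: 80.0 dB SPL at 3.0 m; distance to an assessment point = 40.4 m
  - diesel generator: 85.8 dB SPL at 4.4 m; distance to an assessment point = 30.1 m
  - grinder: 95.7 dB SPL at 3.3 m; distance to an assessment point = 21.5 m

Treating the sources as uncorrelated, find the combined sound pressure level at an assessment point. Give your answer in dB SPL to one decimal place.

79.8 dB SPL

First find each source's level at the receiver (point-source: −20·log₁₀(r/r_ref)), then combine on an intensity basis.
conveyor drive: 80.0 − 20·log₁₀(40.4/3.0) = 80.0 − 22.59 = 57.41 dB SPL.
diesel generator: 85.8 − 20·log₁₀(30.1/4.4) = 85.8 − 16.70 = 69.10 dB SPL.
grinder: 95.7 − 20·log₁₀(21.5/3.3) = 95.7 − 16.28 = 79.42 dB SPL.
Σ 10^(L/10) = 9.620e+07 → L_total = 10·log₁₀(9.620e+07) = 79.83 dB SPL.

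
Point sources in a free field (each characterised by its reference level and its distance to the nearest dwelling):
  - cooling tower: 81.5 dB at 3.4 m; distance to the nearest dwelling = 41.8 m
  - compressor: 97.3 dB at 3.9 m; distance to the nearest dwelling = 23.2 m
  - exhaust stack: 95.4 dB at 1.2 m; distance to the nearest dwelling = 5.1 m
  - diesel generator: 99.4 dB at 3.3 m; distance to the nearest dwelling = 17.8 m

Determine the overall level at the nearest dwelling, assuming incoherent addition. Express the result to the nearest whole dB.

Apply inverse-square spreading to bring every level to the receiver, then sum 10^(L/10).
cooling tower: 81.5 − 20·log₁₀(41.8/3.4) = 81.5 − 21.79 = 59.71 dB.
compressor: 97.3 − 20·log₁₀(23.2/3.9) = 97.3 − 15.49 = 81.81 dB.
exhaust stack: 95.4 − 20·log₁₀(5.1/1.2) = 95.4 − 12.57 = 82.83 dB.
diesel generator: 99.4 − 20·log₁₀(17.8/3.3) = 99.4 − 14.64 = 84.76 dB.
Σ 10^(L/10) = 6.440e+08 → L_total = 10·log₁₀(6.440e+08) = 88.09 dB.

88 dB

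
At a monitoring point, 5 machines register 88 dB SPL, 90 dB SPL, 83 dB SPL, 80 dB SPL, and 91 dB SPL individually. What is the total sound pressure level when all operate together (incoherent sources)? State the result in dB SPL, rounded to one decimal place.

Incoherent sources combine by intensity addition: L_total = 10·log₁₀(Σ 10^(L_i/10)).
Σ 10^(L/10) = 10^(88/10) + 10^(90/10) + 10^(83/10) + 10^(80/10) + 10^(91/10) = 3.189e+09.
L_total = 10·log₁₀(3.189e+09) = 95.04 dB SPL.

95.0 dB SPL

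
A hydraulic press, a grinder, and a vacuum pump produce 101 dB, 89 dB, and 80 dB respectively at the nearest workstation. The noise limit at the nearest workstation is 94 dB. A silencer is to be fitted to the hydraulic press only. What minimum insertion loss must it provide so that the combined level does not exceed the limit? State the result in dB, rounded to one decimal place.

8.9 dB

Everything except the hydraulic press sums to 10^(89/10) + 10^(80/10) = 8.943e+08 in linear terms, 89.51 dB.
To meet 94 dB overall, the treated hydraulic press may contribute at most 10^(94/10) − 8.943e+08 = 1.618e+09, i.e. 92.09 dB.
So the hydraulic press must be reduced from 101 to 92.09 dB: IL = 8.91 dB.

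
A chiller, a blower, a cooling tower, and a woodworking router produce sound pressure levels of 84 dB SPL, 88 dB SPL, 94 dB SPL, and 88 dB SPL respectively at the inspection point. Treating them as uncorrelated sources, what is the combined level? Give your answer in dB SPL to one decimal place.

96.0 dB SPL

Incoherent sources combine by intensity addition: L_total = 10·log₁₀(Σ 10^(L_i/10)).
Σ 10^(L/10) = 10^(84/10) + 10^(88/10) + 10^(94/10) + 10^(88/10) = 4.025e+09.
L_total = 10·log₁₀(4.025e+09) = 96.05 dB SPL.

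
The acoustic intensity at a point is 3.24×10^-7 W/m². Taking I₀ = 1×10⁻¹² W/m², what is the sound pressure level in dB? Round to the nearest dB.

55 dB

I/I₀ = 3.24×10^-7/10⁻¹² = 3.24×10^5, and L = 10·log₁₀(I/I₀).
L = 10·(0.5105 + 5) = 55.11 dB.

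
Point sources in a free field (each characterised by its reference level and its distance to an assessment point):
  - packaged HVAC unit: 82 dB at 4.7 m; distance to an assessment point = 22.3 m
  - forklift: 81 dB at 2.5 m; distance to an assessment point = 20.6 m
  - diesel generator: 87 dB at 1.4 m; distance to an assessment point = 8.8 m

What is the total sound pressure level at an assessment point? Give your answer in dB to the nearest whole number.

Propagate each source to the receiver with L = L_ref − 20·log₁₀(r/r_ref), then add intensities.
packaged HVAC unit: 82 − 20·log₁₀(22.3/4.7) = 82 − 13.52 = 68.48 dB.
forklift: 81 − 20·log₁₀(20.6/2.5) = 81 − 18.32 = 62.68 dB.
diesel generator: 87 − 20·log₁₀(8.8/1.4) = 87 − 15.97 = 71.03 dB.
Σ 10^(L/10) = 2.158e+07 → L_total = 10·log₁₀(2.158e+07) = 73.34 dB.

73 dB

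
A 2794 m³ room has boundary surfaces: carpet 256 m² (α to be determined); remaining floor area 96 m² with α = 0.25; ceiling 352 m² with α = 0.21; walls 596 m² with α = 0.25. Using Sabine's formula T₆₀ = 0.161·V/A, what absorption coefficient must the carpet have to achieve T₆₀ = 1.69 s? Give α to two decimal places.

Required total absorption A = 0.161·2794/1.69 = 266.17 m².
Absorption from the other surfaces = 96·0.25 + 352·0.21 + 596·0.25 = 246.92 m², so the carpet must supply 19.25 m² over 256 m².
α = 19.25/256 = 0.075.

0.08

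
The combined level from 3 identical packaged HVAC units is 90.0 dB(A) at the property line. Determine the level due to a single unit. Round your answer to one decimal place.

85.2 dB(A)

3 equal contributions raise the level by 10·log₁₀ 3 = 4.771 dB, so each unit alone gives 90.0 − 4.771.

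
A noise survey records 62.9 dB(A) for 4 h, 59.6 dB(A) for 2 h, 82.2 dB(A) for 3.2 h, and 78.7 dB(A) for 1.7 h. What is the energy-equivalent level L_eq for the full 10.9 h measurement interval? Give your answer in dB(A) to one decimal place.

L_eq = 10·log₁₀[(1/T)·Σ tᵢ·10^(Lᵢ/10)] with T = 10.9 h.
Σ tᵢ·10^(Lᵢ/10) = 4·10^(62.9/10) + 2·10^(59.6/10) + 3.2·10^(82.2/10) + 1.7·10^(78.7/10) = 6.667e+08.
L_eq = 10·log₁₀(6.667e+08/10.9) = 77.87 dB(A).

77.9 dB(A)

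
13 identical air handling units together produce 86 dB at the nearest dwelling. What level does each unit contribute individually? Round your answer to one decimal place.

74.9 dB

Dividing the total intensity by 13 lowers the level by 10·log₁₀ 13 = 11.139 dB: L₁ = 86 − 11.139.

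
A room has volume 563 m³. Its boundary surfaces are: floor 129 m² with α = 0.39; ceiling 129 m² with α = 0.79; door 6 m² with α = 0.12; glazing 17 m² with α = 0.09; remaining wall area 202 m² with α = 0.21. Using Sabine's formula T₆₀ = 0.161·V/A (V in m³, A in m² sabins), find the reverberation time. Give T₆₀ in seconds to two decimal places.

A = Σ Sᵢαᵢ = 129·0.39 + 129·0.79 + 6·0.12 + 17·0.09 + 202·0.21 = 196.89 m².
T₆₀ = 0.161·V/A = 0.161·563/196.89 = 0.460 s.

0.46 s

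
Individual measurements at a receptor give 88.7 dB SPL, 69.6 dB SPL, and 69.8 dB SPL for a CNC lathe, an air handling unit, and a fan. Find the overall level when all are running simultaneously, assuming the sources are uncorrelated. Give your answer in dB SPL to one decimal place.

Incoherent sources combine by intensity addition: L_total = 10·log₁₀(Σ 10^(L_i/10)).
Σ 10^(L/10) = 10^(88.7/10) + 10^(69.6/10) + 10^(69.8/10) = 7.600e+08.
L_total = 10·log₁₀(7.600e+08) = 88.81 dB SPL.

88.8 dB SPL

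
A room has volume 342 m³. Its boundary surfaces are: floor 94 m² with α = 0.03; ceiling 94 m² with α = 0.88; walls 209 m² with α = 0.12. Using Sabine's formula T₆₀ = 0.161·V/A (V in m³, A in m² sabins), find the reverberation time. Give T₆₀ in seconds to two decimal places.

0.50 s

A = Σ Sᵢαᵢ = 94·0.03 + 94·0.88 + 209·0.12 = 110.62 m².
T₆₀ = 0.161 × 342 / 110.62 = 0.498 s.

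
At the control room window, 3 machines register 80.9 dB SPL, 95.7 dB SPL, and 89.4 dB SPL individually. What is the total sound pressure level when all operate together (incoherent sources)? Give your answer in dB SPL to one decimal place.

For uncorrelated sources the intensities add, so convert each level to linear form, sum, and take 10·log₁₀ of the total.
Σ 10^(L/10) = 10^(80.9/10) + 10^(95.7/10) + 10^(89.4/10) = 4.709e+09.
L_total = 10·log₁₀(4.709e+09) = 96.73 dB SPL.

96.7 dB SPL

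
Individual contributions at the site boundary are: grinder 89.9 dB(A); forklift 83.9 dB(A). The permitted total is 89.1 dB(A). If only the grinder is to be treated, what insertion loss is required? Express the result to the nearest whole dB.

The untreated sources together contribute 10^(83.9/10) = 2.455e+08, i.e. 83.90 dB(A).
The limit corresponds to 10^(89.1/10) = 8.128e+08; subtracting the fixed part leaves 5.674e+08 for the grinder, i.e. 87.54 dB(A).
So the grinder must be reduced from 89.9 to 87.54 dB(A): IL = 2.36 dB.

2 dB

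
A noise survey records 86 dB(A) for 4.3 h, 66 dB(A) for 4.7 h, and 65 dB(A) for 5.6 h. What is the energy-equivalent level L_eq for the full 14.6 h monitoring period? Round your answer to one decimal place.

The energy average is taken in the linear domain: L_eq = 10·log₁₀[(Σ tᵢ·10^(Lᵢ/10))/T], T = 14.6 h.
Σ tᵢ·10^(Lᵢ/10) = 4.3·10^(86/10) + 4.7·10^(66/10) + 5.6·10^(65/10) = 1.748e+09.
L_eq = 10·log₁₀(1.748e+09/14.6) = 80.78 dB(A).

80.8 dB(A)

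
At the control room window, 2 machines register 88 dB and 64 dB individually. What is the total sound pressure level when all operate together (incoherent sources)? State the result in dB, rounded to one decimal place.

88.0 dB

Incoherent sources combine by intensity addition: L_total = 10·log₁₀(Σ 10^(L_i/10)).
Σ 10^(L/10) = 10^(88/10) + 10^(64/10) = 6.335e+08.
L_total = 10·log₁₀(6.335e+08) = 88.02 dB.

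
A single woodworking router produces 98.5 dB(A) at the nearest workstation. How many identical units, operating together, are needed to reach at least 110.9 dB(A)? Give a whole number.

18

Need L₁ + 10·log₁₀ N ≥ 110.9, i.e. log₁₀ N ≥ 1.24.
N ≥ 10^(12.4/10) = 17.378, so N = 18.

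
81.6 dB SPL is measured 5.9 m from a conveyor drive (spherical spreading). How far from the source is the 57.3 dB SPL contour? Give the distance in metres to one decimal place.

96.8 m

The 24.3 dB drop corresponds to a distance ratio of 10^(24.3/20) for a point source.
r₂ = 5.9·10^((81.6−57.3)/20) = 5.9·10^(24.3/20) = 96.79 m.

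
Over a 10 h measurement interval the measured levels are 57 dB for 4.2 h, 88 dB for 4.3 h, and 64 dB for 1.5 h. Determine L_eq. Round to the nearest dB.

L_eq = 10·log₁₀[(1/T)·Σ tᵢ·10^(Lᵢ/10)] with T = 10 h.
Σ tᵢ·10^(Lᵢ/10) = 4.2·10^(57/10) + 4.3·10^(88/10) + 1.5·10^(64/10) = 2.719e+09.
L_eq = 10·log₁₀(2.719e+09/10) = 84.34 dB.

84 dB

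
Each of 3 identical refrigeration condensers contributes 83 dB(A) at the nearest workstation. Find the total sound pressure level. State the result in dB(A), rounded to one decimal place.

87.8 dB(A)

With 3 equal, uncorrelated contributions the intensity is 3× that of one unit, giving a rise of 10·log₁₀ 3.
L_total = 83 + 10·log₁₀(3) = 83 + 4.771 = 87.77 dB(A).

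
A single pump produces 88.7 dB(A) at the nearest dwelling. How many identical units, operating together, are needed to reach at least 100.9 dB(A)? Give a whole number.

17

N identical sources give L₁ + 10·log₁₀ N, so require 10·log₁₀ N ≥ 100.9 − 88.7 = 12.2 dB.
N ≥ 10^(12.2/10) = 16.596, so N = 17.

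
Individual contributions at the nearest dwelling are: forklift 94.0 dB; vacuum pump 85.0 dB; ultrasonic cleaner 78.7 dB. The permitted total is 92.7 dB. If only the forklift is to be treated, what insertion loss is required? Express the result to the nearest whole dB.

Everything except the forklift sums to 10^(85.0/10) + 10^(78.7/10) = 3.904e+08 in linear terms, 85.91 dB.
To meet 92.7 dB overall, the treated forklift may contribute at most 10^(92.7/10) − 3.904e+08 = 1.472e+09, i.e. 91.68 dB.
So the forklift must be reduced from 94.0 to 91.68 dB: IL = 2.32 dB.

2 dB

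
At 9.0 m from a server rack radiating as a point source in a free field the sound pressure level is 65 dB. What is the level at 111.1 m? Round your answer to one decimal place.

Spherical spreading from a point source gives a 20·log₁₀(r₂/r₁) drop.
L₂ = 65 − 20·log₁₀(111.1/9.0) = 65 − 21.829 = 43.17 dB.

43.2 dB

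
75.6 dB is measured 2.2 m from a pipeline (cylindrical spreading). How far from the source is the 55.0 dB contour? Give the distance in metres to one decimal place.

252.6 m

Line-source spreading drops the level by 10·log₁₀(r₂/r₁); inverting, r₂/r₁ = 10^(ΔL/10).
r₂ = 2.2·10^((75.6−55.0)/10) = 2.2·10^(20.6/10) = 252.59 m.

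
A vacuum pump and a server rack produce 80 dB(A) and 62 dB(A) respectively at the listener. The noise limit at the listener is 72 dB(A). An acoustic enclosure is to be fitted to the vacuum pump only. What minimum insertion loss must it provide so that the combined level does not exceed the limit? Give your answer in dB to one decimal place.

8.5 dB

The untreated sources together contribute 10^(62/10) = 1.585e+06, i.e. 62.00 dB(A).
The limit corresponds to 10^(72/10) = 1.585e+07; subtracting the fixed part leaves 1.426e+07 for the vacuum pump, i.e. 71.54 dB(A).
So the vacuum pump must be reduced from 80 to 71.54 dB(A): IL = 8.46 dB.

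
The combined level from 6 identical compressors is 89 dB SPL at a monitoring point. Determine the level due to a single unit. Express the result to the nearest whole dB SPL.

For N identical incoherent sources L_total = L₁ + 10·log₁₀ N, so L₁ = 89 − 10·log₁₀(6) = 89 − 7.782.

81 dB SPL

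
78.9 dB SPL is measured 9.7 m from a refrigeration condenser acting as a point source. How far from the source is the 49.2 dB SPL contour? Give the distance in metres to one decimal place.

296.3 m

The 29.7 dB drop corresponds to a distance ratio of 10^(29.7/20) for a point source.
r₂ = 9.7·10^((78.9−49.2)/20) = 9.7·10^(29.7/20) = 296.33 m.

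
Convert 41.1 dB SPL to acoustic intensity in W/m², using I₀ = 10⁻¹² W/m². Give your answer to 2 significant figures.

I/I₀ = 10^(41.1/10) = 1.288e+04, so I = 1.288e+04 × 10⁻¹² W/m².

1.3e-08 W/m²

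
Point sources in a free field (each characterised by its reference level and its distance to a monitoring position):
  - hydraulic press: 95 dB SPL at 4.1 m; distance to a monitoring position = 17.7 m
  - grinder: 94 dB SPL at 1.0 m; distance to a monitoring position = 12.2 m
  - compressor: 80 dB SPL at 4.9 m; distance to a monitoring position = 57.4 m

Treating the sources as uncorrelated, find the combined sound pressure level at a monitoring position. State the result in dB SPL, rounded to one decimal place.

82.7 dB SPL

First find each source's level at the receiver (point-source: −20·log₁₀(r/r_ref)), then combine on an intensity basis.
hydraulic press: 95 − 20·log₁₀(17.7/4.1) = 95 − 12.70 = 82.30 dB SPL.
grinder: 94 − 20·log₁₀(12.2/1.0) = 94 − 21.73 = 72.27 dB SPL.
compressor: 80 − 20·log₁₀(57.4/4.9) = 80 − 21.37 = 58.63 dB SPL.
Σ 10^(L/10) = 1.873e+08 → L_total = 10·log₁₀(1.873e+08) = 82.72 dB SPL.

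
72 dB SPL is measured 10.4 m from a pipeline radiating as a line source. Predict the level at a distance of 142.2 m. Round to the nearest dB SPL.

61 dB SPL

Cylindrical spreading from a line source gives a 10·log₁₀(r₂/r₁) drop.
L₂ = 72 − 10·log₁₀(142.2/10.4) = 72 − 11.359 = 60.64 dB SPL.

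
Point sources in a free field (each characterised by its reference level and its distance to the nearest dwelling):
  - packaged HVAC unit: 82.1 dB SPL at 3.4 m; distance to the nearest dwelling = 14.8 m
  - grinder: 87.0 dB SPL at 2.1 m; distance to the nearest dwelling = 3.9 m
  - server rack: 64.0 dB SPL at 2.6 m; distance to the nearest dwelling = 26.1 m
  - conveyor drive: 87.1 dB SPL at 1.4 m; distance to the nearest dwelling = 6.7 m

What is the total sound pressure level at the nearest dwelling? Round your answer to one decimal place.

82.5 dB SPL

Propagate each source to the receiver with L = L_ref − 20·log₁₀(r/r_ref), then add intensities.
packaged HVAC unit: 82.1 − 20·log₁₀(14.8/3.4) = 82.1 − 12.78 = 69.32 dB SPL.
grinder: 87.0 − 20·log₁₀(3.9/2.1) = 87.0 − 5.38 = 81.62 dB SPL.
server rack: 64.0 − 20·log₁₀(26.1/2.6) = 64.0 − 20.03 = 43.97 dB SPL.
conveyor drive: 87.1 − 20·log₁₀(6.7/1.4) = 87.1 − 13.60 = 73.50 dB SPL.
Σ 10^(L/10) = 1.763e+08 → L_total = 10·log₁₀(1.763e+08) = 82.46 dB SPL.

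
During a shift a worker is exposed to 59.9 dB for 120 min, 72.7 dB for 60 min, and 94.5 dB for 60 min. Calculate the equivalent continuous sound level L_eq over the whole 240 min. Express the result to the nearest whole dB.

89 dB

The energy average is taken in the linear domain: L_eq = 10·log₁₀[(Σ tᵢ·10^(Lᵢ/10))/T], T = 240 min.
Σ tᵢ·10^(Lᵢ/10) = 120·10^(59.9/10) + 60·10^(72.7/10) + 60·10^(94.5/10) = 1.703e+11.
L_eq = 10·log₁₀(1.703e+11/240) = 88.51 dB.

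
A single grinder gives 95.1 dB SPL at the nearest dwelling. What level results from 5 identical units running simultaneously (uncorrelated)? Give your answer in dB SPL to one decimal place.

102.1 dB SPL

With 5 equal, uncorrelated contributions the intensity is 5× that of one unit, giving a rise of 10·log₁₀ 5.
L_total = 95.1 + 10·log₁₀(5) = 95.1 + 6.990 = 102.09 dB SPL.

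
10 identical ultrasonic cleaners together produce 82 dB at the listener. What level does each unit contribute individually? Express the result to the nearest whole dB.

10 equal contributions raise the level by 10·log₁₀ 10 = 10.000 dB, so each unit alone gives 82 − 10.000.

72 dB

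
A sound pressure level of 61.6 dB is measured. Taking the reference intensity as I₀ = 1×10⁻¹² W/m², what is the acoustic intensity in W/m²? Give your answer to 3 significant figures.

1.45e-06 W/m²

L = 10·log₁₀(I/I₀) ⇒ I = I₀·10^(L/10) = 10⁻¹² × 10^6.16.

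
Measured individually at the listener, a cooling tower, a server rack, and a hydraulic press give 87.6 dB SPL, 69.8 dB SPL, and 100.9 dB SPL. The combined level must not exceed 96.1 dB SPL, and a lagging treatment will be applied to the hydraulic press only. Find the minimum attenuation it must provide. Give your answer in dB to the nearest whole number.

5 dB

The untreated sources together contribute 10^(87.6/10) + 10^(69.8/10) = 5.850e+08, i.e. 87.67 dB SPL.
To meet 96.1 dB SPL overall, the treated hydraulic press may contribute at most 10^(96.1/10) − 5.850e+08 = 3.489e+09, i.e. 95.43 dB SPL.
So the hydraulic press must be reduced from 100.9 to 95.43 dB SPL: IL = 5.47 dB.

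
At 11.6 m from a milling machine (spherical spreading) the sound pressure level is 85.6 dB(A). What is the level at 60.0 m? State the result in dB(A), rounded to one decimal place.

Point-source attenuation: ΔL = 20·log₁₀(r₂/r₁) = 20·log₁₀(60.0/11.6) = 14.274 dB.
L₂ = 85.6 − 20·log₁₀(60.0/11.6) = 85.6 − 14.274 = 71.33 dB(A).

71.3 dB(A)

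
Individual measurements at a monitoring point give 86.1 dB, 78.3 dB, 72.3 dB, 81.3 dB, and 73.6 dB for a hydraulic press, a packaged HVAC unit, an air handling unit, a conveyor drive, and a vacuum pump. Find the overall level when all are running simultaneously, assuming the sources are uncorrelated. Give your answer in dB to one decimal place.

For uncorrelated sources the intensities add, so convert each level to linear form, sum, and take 10·log₁₀ of the total.
Σ 10^(L/10) = 10^(86.1/10) + 10^(78.3/10) + 10^(72.3/10) + 10^(81.3/10) + 10^(73.6/10) = 6.498e+08.
L_total = 10·log₁₀(6.498e+08) = 88.13 dB.

88.1 dB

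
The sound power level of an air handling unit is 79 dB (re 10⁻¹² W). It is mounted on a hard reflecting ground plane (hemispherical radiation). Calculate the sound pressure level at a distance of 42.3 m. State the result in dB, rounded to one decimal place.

38.5 dB

The power spreads over a hemisphere of area 2π·r², so L_p = L_w − 10·log₁₀(2π·r²).
2π·r² = 1.124e+04 m², 10·log₁₀ of that is 40.509 dB.
L_p = 79 − 40.509 = 38.49 dB.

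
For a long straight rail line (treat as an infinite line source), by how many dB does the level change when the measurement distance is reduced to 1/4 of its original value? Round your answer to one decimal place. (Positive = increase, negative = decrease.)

Line-source spreading: ΔL = −10·log₁₀(r₂/r₁).
ΔL = −10·log₁₀(0.25) = +6.02 dB.

+6.0 dB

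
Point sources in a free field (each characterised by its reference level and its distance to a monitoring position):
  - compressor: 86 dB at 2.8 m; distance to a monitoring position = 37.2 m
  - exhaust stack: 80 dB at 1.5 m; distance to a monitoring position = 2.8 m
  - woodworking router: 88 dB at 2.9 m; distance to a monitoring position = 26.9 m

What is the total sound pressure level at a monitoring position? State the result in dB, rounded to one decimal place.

Apply inverse-square spreading to bring every level to the receiver, then sum 10^(L/10).
compressor: 86 − 20·log₁₀(37.2/2.8) = 86 − 22.47 = 63.53 dB.
exhaust stack: 80 − 20·log₁₀(2.8/1.5) = 80 − 5.42 = 74.58 dB.
woodworking router: 88 − 20·log₁₀(26.9/2.9) = 88 − 19.35 = 68.65 dB.
Σ 10^(L/10) = 3.829e+07 → L_total = 10·log₁₀(3.829e+07) = 75.83 dB.

75.8 dB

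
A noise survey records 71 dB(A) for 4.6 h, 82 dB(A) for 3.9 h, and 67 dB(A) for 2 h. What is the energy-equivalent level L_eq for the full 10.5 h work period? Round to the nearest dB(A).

78 dB(A)

The energy average is taken in the linear domain: L_eq = 10·log₁₀[(Σ tᵢ·10^(Lᵢ/10))/T], T = 10.5 h.
Σ tᵢ·10^(Lᵢ/10) = 4.6·10^(71/10) + 3.9·10^(82/10) + 2·10^(67/10) = 6.860e+08.
L_eq = 10·log₁₀(6.860e+08/10.5) = 78.15 dB(A).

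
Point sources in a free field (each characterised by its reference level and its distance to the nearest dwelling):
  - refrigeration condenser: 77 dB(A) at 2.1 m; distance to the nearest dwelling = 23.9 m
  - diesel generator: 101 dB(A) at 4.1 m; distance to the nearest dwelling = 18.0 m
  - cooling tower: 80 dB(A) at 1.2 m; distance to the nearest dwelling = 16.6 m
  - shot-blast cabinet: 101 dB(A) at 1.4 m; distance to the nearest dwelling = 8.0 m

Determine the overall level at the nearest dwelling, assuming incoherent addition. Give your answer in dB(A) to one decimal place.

90.2 dB(A)

Propagate each source to the receiver with L = L_ref − 20·log₁₀(r/r_ref), then add intensities.
refrigeration condenser: 77 − 20·log₁₀(23.9/2.1) = 77 − 21.12 = 55.88 dB(A).
diesel generator: 101 − 20·log₁₀(18.0/4.1) = 101 − 12.85 = 88.15 dB(A).
cooling tower: 80 − 20·log₁₀(16.6/1.2) = 80 − 22.82 = 57.18 dB(A).
shot-blast cabinet: 101 − 20·log₁₀(8.0/1.4) = 101 − 15.14 = 85.86 dB(A).
Σ 10^(L/10) = 1.040e+09 → L_total = 10·log₁₀(1.040e+09) = 90.17 dB(A).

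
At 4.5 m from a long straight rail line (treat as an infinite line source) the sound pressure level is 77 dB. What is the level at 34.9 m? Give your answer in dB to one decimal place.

Line-source attenuation: ΔL = 10·log₁₀(r₂/r₁) = 10·log₁₀(34.9/4.5) = 8.896 dB.
L₂ = 77 − 10·log₁₀(34.9/4.5) = 77 − 8.896 = 68.10 dB.

68.1 dB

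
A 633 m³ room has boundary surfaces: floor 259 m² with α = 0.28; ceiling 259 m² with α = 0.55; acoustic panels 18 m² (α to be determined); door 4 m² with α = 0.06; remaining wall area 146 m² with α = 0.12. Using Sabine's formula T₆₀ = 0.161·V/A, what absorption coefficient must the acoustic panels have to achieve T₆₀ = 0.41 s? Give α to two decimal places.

From T₆₀ = 0.161·V/A, the target T₆₀ = 0.41 s needs A = 0.161·633/0.41 = 248.57 m².
Absorption from the other surfaces = 259·0.28 + 259·0.55 + 4·0.06 + 146·0.12 = 232.73 m², so the acoustic panels must supply 15.84 m² over 18 m².
α = 15.84/18 = 0.880.

0.88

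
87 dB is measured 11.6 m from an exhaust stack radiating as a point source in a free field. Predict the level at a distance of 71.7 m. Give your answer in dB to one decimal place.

71.2 dB

For a point source, L₂ = L₁ − 20·log₁₀(r₂/r₁).
L₂ = 87 − 20·log₁₀(71.7/11.6) = 87 − 15.821 = 71.18 dB.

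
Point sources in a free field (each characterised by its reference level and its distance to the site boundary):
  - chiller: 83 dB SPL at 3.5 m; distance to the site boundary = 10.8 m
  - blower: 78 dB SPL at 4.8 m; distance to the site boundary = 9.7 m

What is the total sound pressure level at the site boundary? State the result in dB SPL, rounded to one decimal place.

75.6 dB SPL

Apply inverse-square spreading to bring every level to the receiver, then sum 10^(L/10).
chiller: 83 − 20·log₁₀(10.8/3.5) = 83 − 9.79 = 73.21 dB SPL.
blower: 78 − 20·log₁₀(9.7/4.8) = 78 − 6.11 = 71.89 dB SPL.
Σ 10^(L/10) = 3.641e+07 → L_total = 10·log₁₀(3.641e+07) = 75.61 dB SPL.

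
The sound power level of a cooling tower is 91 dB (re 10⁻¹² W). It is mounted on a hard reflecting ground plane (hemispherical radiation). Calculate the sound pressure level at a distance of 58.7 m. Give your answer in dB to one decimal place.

L_p = L_w − 10·log₁₀(2π·r²) with r = 58.7 m.
2π·r² = 2.165e+04 m², 10·log₁₀ of that is 43.355 dB.
L_p = 91 − 43.355 = 47.65 dB.

47.6 dB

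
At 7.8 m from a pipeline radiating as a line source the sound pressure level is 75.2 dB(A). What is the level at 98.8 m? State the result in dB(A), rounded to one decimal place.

64.2 dB(A)

Line-source attenuation: ΔL = 10·log₁₀(r₂/r₁) = 10·log₁₀(98.8/7.8) = 11.027 dB.
L₂ = 75.2 − 10·log₁₀(98.8/7.8) = 75.2 − 11.027 = 64.17 dB(A).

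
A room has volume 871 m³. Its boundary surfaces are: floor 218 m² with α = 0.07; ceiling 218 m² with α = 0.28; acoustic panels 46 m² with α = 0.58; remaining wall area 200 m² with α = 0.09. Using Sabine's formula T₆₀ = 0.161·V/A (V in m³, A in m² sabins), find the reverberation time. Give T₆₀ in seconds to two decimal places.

A = Σ Sᵢαᵢ = 218·0.07 + 218·0.28 + 46·0.58 + 200·0.09 = 120.98 m².
T₆₀ = 0.161 × 871 / 120.98 = 1.159 s.

1.16 s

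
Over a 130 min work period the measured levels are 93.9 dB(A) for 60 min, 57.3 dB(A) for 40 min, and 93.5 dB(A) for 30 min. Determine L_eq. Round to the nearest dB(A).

L_eq = 10·log₁₀[(1/T)·Σ tᵢ·10^(Lᵢ/10)] with T = 130 min.
Σ tᵢ·10^(Lᵢ/10) = 60·10^(93.9/10) + 40·10^(57.3/10) + 30·10^(93.5/10) = 2.145e+11.
L_eq = 10·log₁₀(2.145e+11/130) = 92.17 dB(A).

92 dB(A)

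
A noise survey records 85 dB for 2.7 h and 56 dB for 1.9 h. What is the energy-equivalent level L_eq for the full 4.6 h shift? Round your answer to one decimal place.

82.7 dB

Weight each interval's intensity by its duration and average over T = 4.6 h:
Σ tᵢ·10^(Lᵢ/10) = 2.7·10^(85/10) + 1.9·10^(56/10) = 8.546e+08.
L_eq = 10·log₁₀(8.546e+08/4.6) = 82.69 dB.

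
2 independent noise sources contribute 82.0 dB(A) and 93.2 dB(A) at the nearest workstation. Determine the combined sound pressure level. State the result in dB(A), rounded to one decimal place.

93.5 dB(A)

Incoherent sources combine by intensity addition: L_total = 10·log₁₀(Σ 10^(L_i/10)).
Σ 10^(L/10) = 10^(82.0/10) + 10^(93.2/10) = 2.248e+09.
L_total = 10·log₁₀(2.248e+09) = 93.52 dB(A).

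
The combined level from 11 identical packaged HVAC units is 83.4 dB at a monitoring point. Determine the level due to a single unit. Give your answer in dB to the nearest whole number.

Dividing the total intensity by 11 lowers the level by 10·log₁₀ 11 = 10.414 dB: L₁ = 83.4 − 10.414.

73 dB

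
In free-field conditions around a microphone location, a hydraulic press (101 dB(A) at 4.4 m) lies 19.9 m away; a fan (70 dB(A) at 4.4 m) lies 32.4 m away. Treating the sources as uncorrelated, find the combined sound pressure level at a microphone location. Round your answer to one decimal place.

Propagate each source to the receiver with L = L_ref − 20·log₁₀(r/r_ref), then add intensities.
hydraulic press: 101 − 20·log₁₀(19.9/4.4) = 101 − 13.11 = 87.89 dB(A).
fan: 70 − 20·log₁₀(32.4/4.4) = 70 − 17.34 = 52.66 dB(A).
Σ 10^(L/10) = 6.156e+08 → L_total = 10·log₁₀(6.156e+08) = 87.89 dB(A).

87.9 dB(A)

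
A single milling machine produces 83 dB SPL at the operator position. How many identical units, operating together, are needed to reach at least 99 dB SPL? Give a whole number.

Need L₁ + 10·log₁₀ N ≥ 99, i.e. log₁₀ N ≥ 1.60.
N ≥ 10^(16.0/10) = 39.811, so N = 40.

40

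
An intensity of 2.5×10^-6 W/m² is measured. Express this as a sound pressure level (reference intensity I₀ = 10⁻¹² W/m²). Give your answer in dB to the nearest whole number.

64 dB

I/I₀ = 2.5×10^-6/10⁻¹² = 2.5×10^6, and L = 10·log₁₀(I/I₀).
L = 10·(0.3979 + 6) = 63.98 dB.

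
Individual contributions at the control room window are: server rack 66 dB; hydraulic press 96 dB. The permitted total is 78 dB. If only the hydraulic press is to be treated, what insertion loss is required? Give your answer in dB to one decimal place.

18.3 dB

The untreated sources together contribute 10^(66/10) = 3.981e+06, i.e. 66.00 dB.
To meet 78 dB overall, the treated hydraulic press may contribute at most 10^(78/10) − 3.981e+06 = 5.911e+07, i.e. 77.72 dB.
So the hydraulic press must be reduced from 96 to 77.72 dB: IL = 18.28 dB.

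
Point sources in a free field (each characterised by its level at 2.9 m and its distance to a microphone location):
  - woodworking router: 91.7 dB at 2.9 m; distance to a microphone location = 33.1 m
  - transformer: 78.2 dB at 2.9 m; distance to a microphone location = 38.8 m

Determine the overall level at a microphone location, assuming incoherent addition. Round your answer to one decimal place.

70.7 dB

First find each source's level at the receiver (point-source: −20·log₁₀(r/r_ref)), then combine on an intensity basis.
woodworking router: 91.7 − 20·log₁₀(33.1/2.9) = 91.7 − 21.15 = 70.55 dB.
transformer: 78.2 − 20·log₁₀(38.8/2.9) = 78.2 − 22.53 = 55.67 dB.
Σ 10^(L/10) = 1.172e+07 → L_total = 10·log₁₀(1.172e+07) = 70.69 dB.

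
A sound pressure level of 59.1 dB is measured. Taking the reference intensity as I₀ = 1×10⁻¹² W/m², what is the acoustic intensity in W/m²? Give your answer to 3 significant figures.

I/I₀ = 10^(59.1/10) = 8.128e+05, so I = 8.128e+05 × 10⁻¹² W/m².

8.13e-07 W/m²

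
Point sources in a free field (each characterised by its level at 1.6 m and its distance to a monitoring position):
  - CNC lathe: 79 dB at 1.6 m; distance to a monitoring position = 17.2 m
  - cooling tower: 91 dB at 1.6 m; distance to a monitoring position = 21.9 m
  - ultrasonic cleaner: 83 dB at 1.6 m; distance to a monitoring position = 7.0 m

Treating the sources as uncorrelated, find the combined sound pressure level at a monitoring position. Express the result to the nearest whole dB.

Propagate each source to the receiver with L = L_ref − 20·log₁₀(r/r_ref), then add intensities.
CNC lathe: 79 − 20·log₁₀(17.2/1.6) = 79 − 20.63 = 58.37 dB.
cooling tower: 91 − 20·log₁₀(21.9/1.6) = 91 − 22.73 = 68.27 dB.
ultrasonic cleaner: 83 − 20·log₁₀(7.0/1.6) = 83 − 12.82 = 70.18 dB.
Σ 10^(L/10) = 1.783e+07 → L_total = 10·log₁₀(1.783e+07) = 72.51 dB.

73 dB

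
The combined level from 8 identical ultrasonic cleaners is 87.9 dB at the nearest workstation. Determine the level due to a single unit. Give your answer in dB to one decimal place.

78.9 dB

For N identical incoherent sources L_total = L₁ + 10·log₁₀ N, so L₁ = 87.9 − 10·log₁₀(8) = 87.9 − 9.031.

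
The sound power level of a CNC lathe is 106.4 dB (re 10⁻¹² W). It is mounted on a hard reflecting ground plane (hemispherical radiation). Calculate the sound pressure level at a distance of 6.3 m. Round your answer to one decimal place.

The power spreads over a hemisphere of area 2π·r², so L_p = L_w − 10·log₁₀(2π·r²).
2π·r² = 249.4 m², 10·log₁₀ of that is 23.969 dB.
L_p = 106.4 − 23.969 = 82.43 dB.

82.4 dB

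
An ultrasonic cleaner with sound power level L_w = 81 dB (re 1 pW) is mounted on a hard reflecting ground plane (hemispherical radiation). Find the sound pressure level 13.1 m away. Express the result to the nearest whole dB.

51 dB

The power spreads over a hemisphere of area 2π·r², so L_p = L_w − 10·log₁₀(2π·r²).
2π·r² = 1078 m², 10·log₁₀ of that is 30.327 dB.
L_p = 81 − 30.327 = 50.67 dB.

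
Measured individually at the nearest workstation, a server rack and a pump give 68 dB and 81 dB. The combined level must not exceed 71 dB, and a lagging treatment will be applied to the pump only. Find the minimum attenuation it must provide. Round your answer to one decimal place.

13.0 dB

The untreated sources together contribute 10^(68/10) = 6.310e+06, i.e. 68.00 dB.
To meet 71 dB overall, the treated pump may contribute at most 10^(71/10) − 6.310e+06 = 6.280e+06, i.e. 67.98 dB.
Required insertion loss = 81 − 67.98 = 13.02 dB.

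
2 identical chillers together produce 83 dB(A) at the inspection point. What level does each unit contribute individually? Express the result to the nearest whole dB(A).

2 equal contributions raise the level by 10·log₁₀ 2 = 3.010 dB, so each unit alone gives 83 − 3.010.

80 dB(A)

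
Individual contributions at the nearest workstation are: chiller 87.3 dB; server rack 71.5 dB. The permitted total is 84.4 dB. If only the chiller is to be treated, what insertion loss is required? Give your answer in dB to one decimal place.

3.1 dB

The untreated sources together contribute 10^(71.5/10) = 1.413e+07, i.e. 71.50 dB.
The limit corresponds to 10^(84.4/10) = 2.754e+08; subtracting the fixed part leaves 2.613e+08 for the chiller, i.e. 84.17 dB.
So the chiller must be reduced from 87.3 to 84.17 dB: IL = 3.13 dB.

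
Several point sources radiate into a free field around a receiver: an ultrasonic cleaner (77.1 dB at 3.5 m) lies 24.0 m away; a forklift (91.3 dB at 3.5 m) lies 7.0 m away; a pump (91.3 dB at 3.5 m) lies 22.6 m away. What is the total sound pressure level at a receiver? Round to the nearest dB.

86 dB

Propagate each source to the receiver with L = L_ref − 20·log₁₀(r/r_ref), then add intensities.
ultrasonic cleaner: 77.1 − 20·log₁₀(24.0/3.5) = 77.1 − 16.72 = 60.38 dB.
forklift: 91.3 − 20·log₁₀(7.0/3.5) = 91.3 − 6.02 = 85.28 dB.
pump: 91.3 − 20·log₁₀(22.6/3.5) = 91.3 − 16.20 = 75.10 dB.
Σ 10^(L/10) = 3.707e+08 → L_total = 10·log₁₀(3.707e+08) = 85.69 dB.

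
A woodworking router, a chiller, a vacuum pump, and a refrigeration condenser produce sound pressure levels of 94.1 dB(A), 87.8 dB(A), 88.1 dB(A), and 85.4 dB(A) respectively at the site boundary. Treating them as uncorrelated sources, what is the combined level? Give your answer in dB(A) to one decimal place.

Incoherent sources combine by intensity addition: L_total = 10·log₁₀(Σ 10^(L_i/10)).
Σ 10^(L/10) = 10^(94.1/10) + 10^(87.8/10) + 10^(88.1/10) + 10^(85.4/10) = 4.165e+09.
L_total = 10·log₁₀(4.165e+09) = 96.20 dB(A).

96.2 dB(A)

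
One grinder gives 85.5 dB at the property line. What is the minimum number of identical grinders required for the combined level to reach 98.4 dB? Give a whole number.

The shortfall is 98.4 − 85.5 = 12.9 dB, and N units add 10·log₁₀ N, so need 10·log₁₀ N ≥ 12.9.
N ≥ 10^(12.9/10) = 19.498, so N = 20.

20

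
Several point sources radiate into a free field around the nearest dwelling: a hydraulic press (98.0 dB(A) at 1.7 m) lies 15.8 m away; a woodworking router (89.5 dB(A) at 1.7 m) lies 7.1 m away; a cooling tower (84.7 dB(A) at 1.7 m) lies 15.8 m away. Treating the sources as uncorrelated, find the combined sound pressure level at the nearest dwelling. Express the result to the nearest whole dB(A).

81 dB(A)

Apply inverse-square spreading to bring every level to the receiver, then sum 10^(L/10).
hydraulic press: 98.0 − 20·log₁₀(15.8/1.7) = 98.0 − 19.36 = 78.64 dB(A).
woodworking router: 89.5 − 20·log₁₀(7.1/1.7) = 89.5 − 12.42 = 77.08 dB(A).
cooling tower: 84.7 − 20·log₁₀(15.8/1.7) = 84.7 − 19.36 = 65.34 dB(A).
Σ 10^(L/10) = 1.276e+08 → L_total = 10·log₁₀(1.276e+08) = 81.06 dB(A).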